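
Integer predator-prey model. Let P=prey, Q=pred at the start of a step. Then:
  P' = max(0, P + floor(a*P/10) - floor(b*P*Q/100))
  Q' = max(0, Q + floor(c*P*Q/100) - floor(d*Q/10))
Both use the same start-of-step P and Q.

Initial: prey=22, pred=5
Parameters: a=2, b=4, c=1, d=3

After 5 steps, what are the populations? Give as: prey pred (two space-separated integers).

Answer: 22 5

Derivation:
Step 1: prey: 22+4-4=22; pred: 5+1-1=5
Step 2: prey: 22+4-4=22; pred: 5+1-1=5
Step 3: prey: 22+4-4=22; pred: 5+1-1=5
Step 4: prey: 22+4-4=22; pred: 5+1-1=5
Step 5: prey: 22+4-4=22; pred: 5+1-1=5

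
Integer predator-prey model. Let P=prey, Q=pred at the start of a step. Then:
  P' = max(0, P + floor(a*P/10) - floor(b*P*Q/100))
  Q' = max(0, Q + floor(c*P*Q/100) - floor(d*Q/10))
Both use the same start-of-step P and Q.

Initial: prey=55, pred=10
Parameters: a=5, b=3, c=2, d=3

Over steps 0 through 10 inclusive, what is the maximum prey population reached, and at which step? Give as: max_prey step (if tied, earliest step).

Answer: 66 1

Derivation:
Step 1: prey: 55+27-16=66; pred: 10+11-3=18
Step 2: prey: 66+33-35=64; pred: 18+23-5=36
Step 3: prey: 64+32-69=27; pred: 36+46-10=72
Step 4: prey: 27+13-58=0; pred: 72+38-21=89
Step 5: prey: 0+0-0=0; pred: 89+0-26=63
Step 6: prey: 0+0-0=0; pred: 63+0-18=45
Step 7: prey: 0+0-0=0; pred: 45+0-13=32
Step 8: prey: 0+0-0=0; pred: 32+0-9=23
Step 9: prey: 0+0-0=0; pred: 23+0-6=17
Step 10: prey: 0+0-0=0; pred: 17+0-5=12
Max prey = 66 at step 1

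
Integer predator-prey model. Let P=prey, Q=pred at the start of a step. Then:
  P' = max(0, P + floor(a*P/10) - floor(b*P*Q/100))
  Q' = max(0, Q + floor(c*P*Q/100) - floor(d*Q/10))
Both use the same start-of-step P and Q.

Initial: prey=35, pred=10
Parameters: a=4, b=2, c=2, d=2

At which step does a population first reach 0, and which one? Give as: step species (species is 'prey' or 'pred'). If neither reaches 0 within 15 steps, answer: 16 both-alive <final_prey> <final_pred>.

Step 1: prey: 35+14-7=42; pred: 10+7-2=15
Step 2: prey: 42+16-12=46; pred: 15+12-3=24
Step 3: prey: 46+18-22=42; pred: 24+22-4=42
Step 4: prey: 42+16-35=23; pred: 42+35-8=69
Step 5: prey: 23+9-31=1; pred: 69+31-13=87
Step 6: prey: 1+0-1=0; pred: 87+1-17=71
First extinction: prey at step 6

Answer: 6 prey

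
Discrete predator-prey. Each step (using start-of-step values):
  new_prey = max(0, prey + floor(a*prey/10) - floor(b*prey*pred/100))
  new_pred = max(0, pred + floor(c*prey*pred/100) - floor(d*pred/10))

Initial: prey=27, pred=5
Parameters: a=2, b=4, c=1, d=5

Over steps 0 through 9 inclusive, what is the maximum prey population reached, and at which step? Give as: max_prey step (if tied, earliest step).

Step 1: prey: 27+5-5=27; pred: 5+1-2=4
Step 2: prey: 27+5-4=28; pred: 4+1-2=3
Step 3: prey: 28+5-3=30; pred: 3+0-1=2
Step 4: prey: 30+6-2=34; pred: 2+0-1=1
Step 5: prey: 34+6-1=39; pred: 1+0-0=1
Step 6: prey: 39+7-1=45; pred: 1+0-0=1
Step 7: prey: 45+9-1=53; pred: 1+0-0=1
Step 8: prey: 53+10-2=61; pred: 1+0-0=1
Step 9: prey: 61+12-2=71; pred: 1+0-0=1
Max prey = 71 at step 9

Answer: 71 9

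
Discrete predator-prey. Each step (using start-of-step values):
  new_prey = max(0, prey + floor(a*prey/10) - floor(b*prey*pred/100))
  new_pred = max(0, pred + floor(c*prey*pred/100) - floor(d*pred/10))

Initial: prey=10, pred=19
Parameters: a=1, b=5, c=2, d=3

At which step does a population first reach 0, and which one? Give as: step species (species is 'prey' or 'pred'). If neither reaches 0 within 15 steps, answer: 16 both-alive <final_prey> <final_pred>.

Answer: 16 both-alive 1 3

Derivation:
Step 1: prey: 10+1-9=2; pred: 19+3-5=17
Step 2: prey: 2+0-1=1; pred: 17+0-5=12
Step 3: prey: 1+0-0=1; pred: 12+0-3=9
Step 4: prey: 1+0-0=1; pred: 9+0-2=7
Step 5: prey: 1+0-0=1; pred: 7+0-2=5
Step 6: prey: 1+0-0=1; pred: 5+0-1=4
Step 7: prey: 1+0-0=1; pred: 4+0-1=3
Step 8: prey: 1+0-0=1; pred: 3+0-0=3
Steps 9-15: state stable at prey=1, pred=3 (no change)
No extinction within 15 steps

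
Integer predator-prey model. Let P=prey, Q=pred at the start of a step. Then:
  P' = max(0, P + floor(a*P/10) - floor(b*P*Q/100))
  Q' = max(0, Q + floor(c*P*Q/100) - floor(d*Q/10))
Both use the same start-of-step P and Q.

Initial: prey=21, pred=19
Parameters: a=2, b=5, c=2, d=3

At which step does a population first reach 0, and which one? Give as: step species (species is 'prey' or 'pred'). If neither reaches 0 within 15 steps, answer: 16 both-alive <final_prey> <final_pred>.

Step 1: prey: 21+4-19=6; pred: 19+7-5=21
Step 2: prey: 6+1-6=1; pred: 21+2-6=17
Step 3: prey: 1+0-0=1; pred: 17+0-5=12
Step 4: prey: 1+0-0=1; pred: 12+0-3=9
Step 5: prey: 1+0-0=1; pred: 9+0-2=7
Step 6: prey: 1+0-0=1; pred: 7+0-2=5
Step 7: prey: 1+0-0=1; pred: 5+0-1=4
Step 8: prey: 1+0-0=1; pred: 4+0-1=3
Step 9: prey: 1+0-0=1; pred: 3+0-0=3
Steps 10-15: state stable at prey=1, pred=3 (no change)
No extinction within 15 steps

Answer: 16 both-alive 1 3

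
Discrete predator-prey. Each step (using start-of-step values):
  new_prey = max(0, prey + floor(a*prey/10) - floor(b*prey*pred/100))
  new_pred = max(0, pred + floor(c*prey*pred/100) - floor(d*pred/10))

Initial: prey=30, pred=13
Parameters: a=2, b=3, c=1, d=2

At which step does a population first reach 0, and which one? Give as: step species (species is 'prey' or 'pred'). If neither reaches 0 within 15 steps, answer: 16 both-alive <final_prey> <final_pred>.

Answer: 16 both-alive 9 4

Derivation:
Step 1: prey: 30+6-11=25; pred: 13+3-2=14
Step 2: prey: 25+5-10=20; pred: 14+3-2=15
Step 3: prey: 20+4-9=15; pred: 15+3-3=15
Step 4: prey: 15+3-6=12; pred: 15+2-3=14
Step 5: prey: 12+2-5=9; pred: 14+1-2=13
Step 6: prey: 9+1-3=7; pred: 13+1-2=12
Step 7: prey: 7+1-2=6; pred: 12+0-2=10
Step 8: prey: 6+1-1=6; pred: 10+0-2=8
Step 9: prey: 6+1-1=6; pred: 8+0-1=7
Step 10: prey: 6+1-1=6; pred: 7+0-1=6
Step 11: prey: 6+1-1=6; pred: 6+0-1=5
Step 12: prey: 6+1-0=7; pred: 5+0-1=4
Step 13: prey: 7+1-0=8; pred: 4+0-0=4
Step 14: prey: 8+1-0=9; pred: 4+0-0=4
Step 15: prey: 9+1-1=9; pred: 4+0-0=4
No extinction within 15 steps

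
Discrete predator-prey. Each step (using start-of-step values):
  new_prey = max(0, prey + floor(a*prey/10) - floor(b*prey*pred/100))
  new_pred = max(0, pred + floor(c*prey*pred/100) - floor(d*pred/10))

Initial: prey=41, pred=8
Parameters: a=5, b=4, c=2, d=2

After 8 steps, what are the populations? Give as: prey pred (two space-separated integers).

Answer: 0 24

Derivation:
Step 1: prey: 41+20-13=48; pred: 8+6-1=13
Step 2: prey: 48+24-24=48; pred: 13+12-2=23
Step 3: prey: 48+24-44=28; pred: 23+22-4=41
Step 4: prey: 28+14-45=0; pred: 41+22-8=55
Step 5: prey: 0+0-0=0; pred: 55+0-11=44
Step 6: prey: 0+0-0=0; pred: 44+0-8=36
Step 7: prey: 0+0-0=0; pred: 36+0-7=29
Step 8: prey: 0+0-0=0; pred: 29+0-5=24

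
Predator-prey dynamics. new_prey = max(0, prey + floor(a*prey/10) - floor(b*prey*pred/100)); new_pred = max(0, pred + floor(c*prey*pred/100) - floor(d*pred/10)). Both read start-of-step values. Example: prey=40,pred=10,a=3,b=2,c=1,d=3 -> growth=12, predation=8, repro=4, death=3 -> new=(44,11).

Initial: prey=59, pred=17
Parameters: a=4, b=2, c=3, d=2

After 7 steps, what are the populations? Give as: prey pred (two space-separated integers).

Answer: 0 85

Derivation:
Step 1: prey: 59+23-20=62; pred: 17+30-3=44
Step 2: prey: 62+24-54=32; pred: 44+81-8=117
Step 3: prey: 32+12-74=0; pred: 117+112-23=206
Step 4: prey: 0+0-0=0; pred: 206+0-41=165
Step 5: prey: 0+0-0=0; pred: 165+0-33=132
Step 6: prey: 0+0-0=0; pred: 132+0-26=106
Step 7: prey: 0+0-0=0; pred: 106+0-21=85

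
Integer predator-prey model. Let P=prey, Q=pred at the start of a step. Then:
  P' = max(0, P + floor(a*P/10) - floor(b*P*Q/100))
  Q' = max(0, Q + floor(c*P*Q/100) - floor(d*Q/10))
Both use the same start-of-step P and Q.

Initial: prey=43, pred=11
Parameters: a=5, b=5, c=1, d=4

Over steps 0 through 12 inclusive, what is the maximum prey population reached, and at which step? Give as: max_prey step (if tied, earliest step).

Answer: 59 12

Derivation:
Step 1: prey: 43+21-23=41; pred: 11+4-4=11
Step 2: prey: 41+20-22=39; pred: 11+4-4=11
Step 3: prey: 39+19-21=37; pred: 11+4-4=11
Step 4: prey: 37+18-20=35; pred: 11+4-4=11
Step 5: prey: 35+17-19=33; pred: 11+3-4=10
Step 6: prey: 33+16-16=33; pred: 10+3-4=9
Step 7: prey: 33+16-14=35; pred: 9+2-3=8
Step 8: prey: 35+17-14=38; pred: 8+2-3=7
Step 9: prey: 38+19-13=44; pred: 7+2-2=7
Step 10: prey: 44+22-15=51; pred: 7+3-2=8
Step 11: prey: 51+25-20=56; pred: 8+4-3=9
Step 12: prey: 56+28-25=59; pred: 9+5-3=11
Max prey = 59 at step 12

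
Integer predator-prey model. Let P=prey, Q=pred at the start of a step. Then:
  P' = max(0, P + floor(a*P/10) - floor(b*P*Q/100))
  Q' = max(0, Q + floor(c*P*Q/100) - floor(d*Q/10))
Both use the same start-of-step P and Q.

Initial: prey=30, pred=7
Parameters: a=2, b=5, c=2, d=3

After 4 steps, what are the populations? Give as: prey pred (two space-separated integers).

Step 1: prey: 30+6-10=26; pred: 7+4-2=9
Step 2: prey: 26+5-11=20; pred: 9+4-2=11
Step 3: prey: 20+4-11=13; pred: 11+4-3=12
Step 4: prey: 13+2-7=8; pred: 12+3-3=12

Answer: 8 12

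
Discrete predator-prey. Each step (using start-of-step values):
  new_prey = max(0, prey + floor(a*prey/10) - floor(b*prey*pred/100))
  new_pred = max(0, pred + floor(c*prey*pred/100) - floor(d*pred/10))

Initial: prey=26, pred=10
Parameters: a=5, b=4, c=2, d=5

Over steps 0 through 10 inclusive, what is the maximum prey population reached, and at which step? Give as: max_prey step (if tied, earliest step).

Step 1: prey: 26+13-10=29; pred: 10+5-5=10
Step 2: prey: 29+14-11=32; pred: 10+5-5=10
Step 3: prey: 32+16-12=36; pred: 10+6-5=11
Step 4: prey: 36+18-15=39; pred: 11+7-5=13
Step 5: prey: 39+19-20=38; pred: 13+10-6=17
Step 6: prey: 38+19-25=32; pred: 17+12-8=21
Step 7: prey: 32+16-26=22; pred: 21+13-10=24
Step 8: prey: 22+11-21=12; pred: 24+10-12=22
Step 9: prey: 12+6-10=8; pred: 22+5-11=16
Step 10: prey: 8+4-5=7; pred: 16+2-8=10
Max prey = 39 at step 4

Answer: 39 4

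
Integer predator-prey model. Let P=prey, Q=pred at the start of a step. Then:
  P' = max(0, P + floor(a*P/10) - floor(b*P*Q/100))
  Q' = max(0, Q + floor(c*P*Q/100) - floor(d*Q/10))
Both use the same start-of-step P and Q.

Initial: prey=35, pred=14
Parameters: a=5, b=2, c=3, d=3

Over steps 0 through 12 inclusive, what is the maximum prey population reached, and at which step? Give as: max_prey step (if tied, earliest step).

Step 1: prey: 35+17-9=43; pred: 14+14-4=24
Step 2: prey: 43+21-20=44; pred: 24+30-7=47
Step 3: prey: 44+22-41=25; pred: 47+62-14=95
Step 4: prey: 25+12-47=0; pred: 95+71-28=138
Step 5: prey: 0+0-0=0; pred: 138+0-41=97
Step 6: prey: 0+0-0=0; pred: 97+0-29=68
Step 7: prey: 0+0-0=0; pred: 68+0-20=48
Step 8: prey: 0+0-0=0; pred: 48+0-14=34
Step 9: prey: 0+0-0=0; pred: 34+0-10=24
Step 10: prey: 0+0-0=0; pred: 24+0-7=17
Step 11: prey: 0+0-0=0; pred: 17+0-5=12
Step 12: prey: 0+0-0=0; pred: 12+0-3=9
Max prey = 44 at step 2

Answer: 44 2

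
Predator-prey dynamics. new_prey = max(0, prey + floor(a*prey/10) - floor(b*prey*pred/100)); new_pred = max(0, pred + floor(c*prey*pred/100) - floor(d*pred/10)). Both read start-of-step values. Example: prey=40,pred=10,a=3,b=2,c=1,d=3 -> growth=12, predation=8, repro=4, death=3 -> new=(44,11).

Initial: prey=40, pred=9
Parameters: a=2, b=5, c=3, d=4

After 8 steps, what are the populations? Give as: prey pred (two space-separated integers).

Answer: 0 3

Derivation:
Step 1: prey: 40+8-18=30; pred: 9+10-3=16
Step 2: prey: 30+6-24=12; pred: 16+14-6=24
Step 3: prey: 12+2-14=0; pred: 24+8-9=23
Step 4: prey: 0+0-0=0; pred: 23+0-9=14
Step 5: prey: 0+0-0=0; pred: 14+0-5=9
Step 6: prey: 0+0-0=0; pred: 9+0-3=6
Step 7: prey: 0+0-0=0; pred: 6+0-2=4
Step 8: prey: 0+0-0=0; pred: 4+0-1=3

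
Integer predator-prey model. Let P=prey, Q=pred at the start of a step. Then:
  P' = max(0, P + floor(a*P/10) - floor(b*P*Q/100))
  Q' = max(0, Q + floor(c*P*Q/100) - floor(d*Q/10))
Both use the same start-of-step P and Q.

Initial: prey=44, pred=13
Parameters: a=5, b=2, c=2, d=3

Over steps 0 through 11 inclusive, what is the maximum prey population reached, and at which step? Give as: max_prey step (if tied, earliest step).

Answer: 59 2

Derivation:
Step 1: prey: 44+22-11=55; pred: 13+11-3=21
Step 2: prey: 55+27-23=59; pred: 21+23-6=38
Step 3: prey: 59+29-44=44; pred: 38+44-11=71
Step 4: prey: 44+22-62=4; pred: 71+62-21=112
Step 5: prey: 4+2-8=0; pred: 112+8-33=87
Step 6: prey: 0+0-0=0; pred: 87+0-26=61
Step 7: prey: 0+0-0=0; pred: 61+0-18=43
Step 8: prey: 0+0-0=0; pred: 43+0-12=31
Step 9: prey: 0+0-0=0; pred: 31+0-9=22
Step 10: prey: 0+0-0=0; pred: 22+0-6=16
Step 11: prey: 0+0-0=0; pred: 16+0-4=12
Max prey = 59 at step 2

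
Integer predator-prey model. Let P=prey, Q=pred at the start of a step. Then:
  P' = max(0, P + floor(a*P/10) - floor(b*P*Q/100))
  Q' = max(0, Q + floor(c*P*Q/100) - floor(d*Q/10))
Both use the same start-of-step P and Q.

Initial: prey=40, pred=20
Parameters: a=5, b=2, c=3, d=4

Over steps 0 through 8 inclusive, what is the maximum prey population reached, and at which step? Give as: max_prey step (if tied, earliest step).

Answer: 44 1

Derivation:
Step 1: prey: 40+20-16=44; pred: 20+24-8=36
Step 2: prey: 44+22-31=35; pred: 36+47-14=69
Step 3: prey: 35+17-48=4; pred: 69+72-27=114
Step 4: prey: 4+2-9=0; pred: 114+13-45=82
Step 5: prey: 0+0-0=0; pred: 82+0-32=50
Step 6: prey: 0+0-0=0; pred: 50+0-20=30
Step 7: prey: 0+0-0=0; pred: 30+0-12=18
Step 8: prey: 0+0-0=0; pred: 18+0-7=11
Max prey = 44 at step 1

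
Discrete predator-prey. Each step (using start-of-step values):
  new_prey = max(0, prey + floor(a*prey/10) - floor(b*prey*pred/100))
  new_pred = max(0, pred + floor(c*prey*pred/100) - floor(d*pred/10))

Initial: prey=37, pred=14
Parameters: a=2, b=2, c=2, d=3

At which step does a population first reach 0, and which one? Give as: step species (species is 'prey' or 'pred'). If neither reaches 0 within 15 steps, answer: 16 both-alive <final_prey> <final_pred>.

Step 1: prey: 37+7-10=34; pred: 14+10-4=20
Step 2: prey: 34+6-13=27; pred: 20+13-6=27
Step 3: prey: 27+5-14=18; pred: 27+14-8=33
Step 4: prey: 18+3-11=10; pred: 33+11-9=35
Step 5: prey: 10+2-7=5; pred: 35+7-10=32
Step 6: prey: 5+1-3=3; pred: 32+3-9=26
Step 7: prey: 3+0-1=2; pred: 26+1-7=20
Step 8: prey: 2+0-0=2; pred: 20+0-6=14
Step 9: prey: 2+0-0=2; pred: 14+0-4=10
Step 10: prey: 2+0-0=2; pred: 10+0-3=7
Step 11: prey: 2+0-0=2; pred: 7+0-2=5
Step 12: prey: 2+0-0=2; pred: 5+0-1=4
Step 13: prey: 2+0-0=2; pred: 4+0-1=3
Step 14: prey: 2+0-0=2; pred: 3+0-0=3
Steps 15-15: state stable at prey=2, pred=3 (no change)
No extinction within 15 steps

Answer: 16 both-alive 2 3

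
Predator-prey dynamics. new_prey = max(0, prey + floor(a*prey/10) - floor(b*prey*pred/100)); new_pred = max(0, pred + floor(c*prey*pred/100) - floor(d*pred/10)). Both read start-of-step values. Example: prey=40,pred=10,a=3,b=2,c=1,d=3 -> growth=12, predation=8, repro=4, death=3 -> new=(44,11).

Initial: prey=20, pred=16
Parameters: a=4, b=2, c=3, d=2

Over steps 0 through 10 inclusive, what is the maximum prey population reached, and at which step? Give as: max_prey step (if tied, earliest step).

Step 1: prey: 20+8-6=22; pred: 16+9-3=22
Step 2: prey: 22+8-9=21; pred: 22+14-4=32
Step 3: prey: 21+8-13=16; pred: 32+20-6=46
Step 4: prey: 16+6-14=8; pred: 46+22-9=59
Step 5: prey: 8+3-9=2; pred: 59+14-11=62
Step 6: prey: 2+0-2=0; pred: 62+3-12=53
Step 7: prey: 0+0-0=0; pred: 53+0-10=43
Step 8: prey: 0+0-0=0; pred: 43+0-8=35
Step 9: prey: 0+0-0=0; pred: 35+0-7=28
Step 10: prey: 0+0-0=0; pred: 28+0-5=23
Max prey = 22 at step 1

Answer: 22 1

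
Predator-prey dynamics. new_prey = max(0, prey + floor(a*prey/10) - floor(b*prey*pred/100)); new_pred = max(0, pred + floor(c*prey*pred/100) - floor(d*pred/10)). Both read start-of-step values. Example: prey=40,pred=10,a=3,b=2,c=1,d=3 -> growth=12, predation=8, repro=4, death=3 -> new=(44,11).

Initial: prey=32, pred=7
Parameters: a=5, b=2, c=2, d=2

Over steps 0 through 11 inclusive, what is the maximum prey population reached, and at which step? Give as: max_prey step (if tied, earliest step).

Answer: 69 3

Derivation:
Step 1: prey: 32+16-4=44; pred: 7+4-1=10
Step 2: prey: 44+22-8=58; pred: 10+8-2=16
Step 3: prey: 58+29-18=69; pred: 16+18-3=31
Step 4: prey: 69+34-42=61; pred: 31+42-6=67
Step 5: prey: 61+30-81=10; pred: 67+81-13=135
Step 6: prey: 10+5-27=0; pred: 135+27-27=135
Step 7: prey: 0+0-0=0; pred: 135+0-27=108
Step 8: prey: 0+0-0=0; pred: 108+0-21=87
Step 9: prey: 0+0-0=0; pred: 87+0-17=70
Step 10: prey: 0+0-0=0; pred: 70+0-14=56
Step 11: prey: 0+0-0=0; pred: 56+0-11=45
Max prey = 69 at step 3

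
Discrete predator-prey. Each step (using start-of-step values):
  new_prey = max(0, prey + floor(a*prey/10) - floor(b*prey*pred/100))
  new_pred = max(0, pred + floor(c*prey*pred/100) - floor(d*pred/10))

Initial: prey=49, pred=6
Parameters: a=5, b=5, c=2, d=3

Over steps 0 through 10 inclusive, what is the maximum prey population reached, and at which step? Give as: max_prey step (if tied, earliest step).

Answer: 59 1

Derivation:
Step 1: prey: 49+24-14=59; pred: 6+5-1=10
Step 2: prey: 59+29-29=59; pred: 10+11-3=18
Step 3: prey: 59+29-53=35; pred: 18+21-5=34
Step 4: prey: 35+17-59=0; pred: 34+23-10=47
Step 5: prey: 0+0-0=0; pred: 47+0-14=33
Step 6: prey: 0+0-0=0; pred: 33+0-9=24
Step 7: prey: 0+0-0=0; pred: 24+0-7=17
Step 8: prey: 0+0-0=0; pred: 17+0-5=12
Step 9: prey: 0+0-0=0; pred: 12+0-3=9
Step 10: prey: 0+0-0=0; pred: 9+0-2=7
Max prey = 59 at step 1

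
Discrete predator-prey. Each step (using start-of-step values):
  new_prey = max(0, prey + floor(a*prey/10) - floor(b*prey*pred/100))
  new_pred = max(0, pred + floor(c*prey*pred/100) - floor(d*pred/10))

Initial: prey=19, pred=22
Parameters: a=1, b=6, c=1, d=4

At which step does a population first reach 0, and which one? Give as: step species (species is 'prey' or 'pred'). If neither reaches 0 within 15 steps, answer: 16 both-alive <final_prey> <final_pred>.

Answer: 1 prey

Derivation:
Step 1: prey: 19+1-25=0; pred: 22+4-8=18
First extinction: prey at step 1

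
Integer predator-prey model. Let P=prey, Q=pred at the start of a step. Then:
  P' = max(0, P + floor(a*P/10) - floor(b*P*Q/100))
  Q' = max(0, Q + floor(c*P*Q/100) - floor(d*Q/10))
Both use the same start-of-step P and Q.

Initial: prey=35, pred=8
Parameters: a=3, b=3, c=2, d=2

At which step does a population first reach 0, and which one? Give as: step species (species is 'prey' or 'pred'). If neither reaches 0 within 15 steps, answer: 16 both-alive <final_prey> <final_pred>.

Answer: 6 prey

Derivation:
Step 1: prey: 35+10-8=37; pred: 8+5-1=12
Step 2: prey: 37+11-13=35; pred: 12+8-2=18
Step 3: prey: 35+10-18=27; pred: 18+12-3=27
Step 4: prey: 27+8-21=14; pred: 27+14-5=36
Step 5: prey: 14+4-15=3; pred: 36+10-7=39
Step 6: prey: 3+0-3=0; pred: 39+2-7=34
First extinction: prey at step 6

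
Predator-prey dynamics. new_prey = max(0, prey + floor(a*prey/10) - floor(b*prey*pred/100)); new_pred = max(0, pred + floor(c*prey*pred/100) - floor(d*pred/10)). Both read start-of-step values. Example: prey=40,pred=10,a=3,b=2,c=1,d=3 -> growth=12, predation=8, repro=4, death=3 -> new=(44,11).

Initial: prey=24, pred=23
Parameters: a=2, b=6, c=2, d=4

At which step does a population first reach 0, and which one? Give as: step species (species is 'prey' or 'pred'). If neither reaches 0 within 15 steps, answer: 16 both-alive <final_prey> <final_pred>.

Step 1: prey: 24+4-33=0; pred: 23+11-9=25
First extinction: prey at step 1

Answer: 1 prey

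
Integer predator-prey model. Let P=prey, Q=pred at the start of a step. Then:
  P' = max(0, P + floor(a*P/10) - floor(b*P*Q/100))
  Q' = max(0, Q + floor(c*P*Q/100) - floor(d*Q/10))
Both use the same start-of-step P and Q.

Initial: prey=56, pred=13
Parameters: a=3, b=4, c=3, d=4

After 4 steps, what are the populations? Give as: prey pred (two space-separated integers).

Answer: 0 26

Derivation:
Step 1: prey: 56+16-29=43; pred: 13+21-5=29
Step 2: prey: 43+12-49=6; pred: 29+37-11=55
Step 3: prey: 6+1-13=0; pred: 55+9-22=42
Step 4: prey: 0+0-0=0; pred: 42+0-16=26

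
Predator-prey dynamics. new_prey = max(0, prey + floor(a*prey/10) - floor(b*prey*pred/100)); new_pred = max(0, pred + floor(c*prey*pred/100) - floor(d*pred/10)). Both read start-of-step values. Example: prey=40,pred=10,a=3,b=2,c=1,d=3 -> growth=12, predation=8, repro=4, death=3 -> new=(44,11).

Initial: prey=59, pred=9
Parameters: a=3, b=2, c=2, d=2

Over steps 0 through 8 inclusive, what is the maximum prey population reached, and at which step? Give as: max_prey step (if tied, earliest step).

Step 1: prey: 59+17-10=66; pred: 9+10-1=18
Step 2: prey: 66+19-23=62; pred: 18+23-3=38
Step 3: prey: 62+18-47=33; pred: 38+47-7=78
Step 4: prey: 33+9-51=0; pred: 78+51-15=114
Step 5: prey: 0+0-0=0; pred: 114+0-22=92
Step 6: prey: 0+0-0=0; pred: 92+0-18=74
Step 7: prey: 0+0-0=0; pred: 74+0-14=60
Step 8: prey: 0+0-0=0; pred: 60+0-12=48
Max prey = 66 at step 1

Answer: 66 1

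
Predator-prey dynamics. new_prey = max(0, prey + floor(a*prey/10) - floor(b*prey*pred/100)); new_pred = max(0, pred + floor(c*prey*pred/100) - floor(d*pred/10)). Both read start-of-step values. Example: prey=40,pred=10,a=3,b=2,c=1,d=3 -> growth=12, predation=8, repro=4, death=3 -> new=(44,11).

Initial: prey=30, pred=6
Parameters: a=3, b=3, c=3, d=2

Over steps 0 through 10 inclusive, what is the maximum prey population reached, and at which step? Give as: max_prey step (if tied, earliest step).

Step 1: prey: 30+9-5=34; pred: 6+5-1=10
Step 2: prey: 34+10-10=34; pred: 10+10-2=18
Step 3: prey: 34+10-18=26; pred: 18+18-3=33
Step 4: prey: 26+7-25=8; pred: 33+25-6=52
Step 5: prey: 8+2-12=0; pred: 52+12-10=54
Step 6: prey: 0+0-0=0; pred: 54+0-10=44
Step 7: prey: 0+0-0=0; pred: 44+0-8=36
Step 8: prey: 0+0-0=0; pred: 36+0-7=29
Step 9: prey: 0+0-0=0; pred: 29+0-5=24
Step 10: prey: 0+0-0=0; pred: 24+0-4=20
Max prey = 34 at step 1

Answer: 34 1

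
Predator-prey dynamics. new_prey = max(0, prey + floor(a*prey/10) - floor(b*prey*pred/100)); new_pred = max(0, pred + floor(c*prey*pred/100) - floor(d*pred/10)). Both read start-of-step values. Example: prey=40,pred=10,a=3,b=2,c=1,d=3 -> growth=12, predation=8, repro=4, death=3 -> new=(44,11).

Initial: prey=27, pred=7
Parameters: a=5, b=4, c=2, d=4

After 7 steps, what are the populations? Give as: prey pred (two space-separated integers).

Step 1: prey: 27+13-7=33; pred: 7+3-2=8
Step 2: prey: 33+16-10=39; pred: 8+5-3=10
Step 3: prey: 39+19-15=43; pred: 10+7-4=13
Step 4: prey: 43+21-22=42; pred: 13+11-5=19
Step 5: prey: 42+21-31=32; pred: 19+15-7=27
Step 6: prey: 32+16-34=14; pred: 27+17-10=34
Step 7: prey: 14+7-19=2; pred: 34+9-13=30

Answer: 2 30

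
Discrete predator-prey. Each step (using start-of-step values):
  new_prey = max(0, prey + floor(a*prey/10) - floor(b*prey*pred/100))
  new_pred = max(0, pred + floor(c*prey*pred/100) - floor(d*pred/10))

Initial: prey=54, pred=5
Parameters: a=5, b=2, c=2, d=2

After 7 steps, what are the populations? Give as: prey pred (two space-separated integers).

Answer: 0 170

Derivation:
Step 1: prey: 54+27-5=76; pred: 5+5-1=9
Step 2: prey: 76+38-13=101; pred: 9+13-1=21
Step 3: prey: 101+50-42=109; pred: 21+42-4=59
Step 4: prey: 109+54-128=35; pred: 59+128-11=176
Step 5: prey: 35+17-123=0; pred: 176+123-35=264
Step 6: prey: 0+0-0=0; pred: 264+0-52=212
Step 7: prey: 0+0-0=0; pred: 212+0-42=170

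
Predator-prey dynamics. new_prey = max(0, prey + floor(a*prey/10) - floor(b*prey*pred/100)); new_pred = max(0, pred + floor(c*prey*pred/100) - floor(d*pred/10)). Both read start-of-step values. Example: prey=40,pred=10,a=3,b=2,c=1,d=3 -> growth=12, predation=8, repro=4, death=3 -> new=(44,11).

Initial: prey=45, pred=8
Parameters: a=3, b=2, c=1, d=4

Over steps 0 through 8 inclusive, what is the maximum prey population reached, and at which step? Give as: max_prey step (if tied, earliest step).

Step 1: prey: 45+13-7=51; pred: 8+3-3=8
Step 2: prey: 51+15-8=58; pred: 8+4-3=9
Step 3: prey: 58+17-10=65; pred: 9+5-3=11
Step 4: prey: 65+19-14=70; pred: 11+7-4=14
Step 5: prey: 70+21-19=72; pred: 14+9-5=18
Step 6: prey: 72+21-25=68; pred: 18+12-7=23
Step 7: prey: 68+20-31=57; pred: 23+15-9=29
Step 8: prey: 57+17-33=41; pred: 29+16-11=34
Max prey = 72 at step 5

Answer: 72 5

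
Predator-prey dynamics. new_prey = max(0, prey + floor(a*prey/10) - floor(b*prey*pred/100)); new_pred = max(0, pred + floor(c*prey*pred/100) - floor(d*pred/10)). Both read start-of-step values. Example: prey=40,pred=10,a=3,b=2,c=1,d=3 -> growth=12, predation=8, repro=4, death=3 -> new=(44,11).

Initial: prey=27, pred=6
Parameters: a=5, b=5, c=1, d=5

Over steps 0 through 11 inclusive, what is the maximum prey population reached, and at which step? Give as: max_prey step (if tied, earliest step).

Step 1: prey: 27+13-8=32; pred: 6+1-3=4
Step 2: prey: 32+16-6=42; pred: 4+1-2=3
Step 3: prey: 42+21-6=57; pred: 3+1-1=3
Step 4: prey: 57+28-8=77; pred: 3+1-1=3
Step 5: prey: 77+38-11=104; pred: 3+2-1=4
Step 6: prey: 104+52-20=136; pred: 4+4-2=6
Step 7: prey: 136+68-40=164; pred: 6+8-3=11
Step 8: prey: 164+82-90=156; pred: 11+18-5=24
Step 9: prey: 156+78-187=47; pred: 24+37-12=49
Step 10: prey: 47+23-115=0; pred: 49+23-24=48
Step 11: prey: 0+0-0=0; pred: 48+0-24=24
Max prey = 164 at step 7

Answer: 164 7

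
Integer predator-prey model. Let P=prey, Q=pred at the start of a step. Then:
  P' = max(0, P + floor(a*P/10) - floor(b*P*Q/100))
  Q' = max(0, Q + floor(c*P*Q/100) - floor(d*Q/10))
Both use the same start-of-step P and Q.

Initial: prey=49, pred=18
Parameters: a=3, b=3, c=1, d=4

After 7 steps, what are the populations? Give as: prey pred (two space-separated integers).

Step 1: prey: 49+14-26=37; pred: 18+8-7=19
Step 2: prey: 37+11-21=27; pred: 19+7-7=19
Step 3: prey: 27+8-15=20; pred: 19+5-7=17
Step 4: prey: 20+6-10=16; pred: 17+3-6=14
Step 5: prey: 16+4-6=14; pred: 14+2-5=11
Step 6: prey: 14+4-4=14; pred: 11+1-4=8
Step 7: prey: 14+4-3=15; pred: 8+1-3=6

Answer: 15 6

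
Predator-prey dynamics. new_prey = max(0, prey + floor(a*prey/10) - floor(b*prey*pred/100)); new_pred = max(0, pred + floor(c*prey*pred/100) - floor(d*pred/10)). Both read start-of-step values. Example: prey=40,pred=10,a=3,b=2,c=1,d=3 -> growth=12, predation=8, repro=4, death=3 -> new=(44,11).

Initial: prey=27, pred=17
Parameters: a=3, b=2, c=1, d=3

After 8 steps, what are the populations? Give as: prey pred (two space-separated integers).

Answer: 27 13

Derivation:
Step 1: prey: 27+8-9=26; pred: 17+4-5=16
Step 2: prey: 26+7-8=25; pred: 16+4-4=16
Step 3: prey: 25+7-8=24; pred: 16+4-4=16
Step 4: prey: 24+7-7=24; pred: 16+3-4=15
Step 5: prey: 24+7-7=24; pred: 15+3-4=14
Step 6: prey: 24+7-6=25; pred: 14+3-4=13
Step 7: prey: 25+7-6=26; pred: 13+3-3=13
Step 8: prey: 26+7-6=27; pred: 13+3-3=13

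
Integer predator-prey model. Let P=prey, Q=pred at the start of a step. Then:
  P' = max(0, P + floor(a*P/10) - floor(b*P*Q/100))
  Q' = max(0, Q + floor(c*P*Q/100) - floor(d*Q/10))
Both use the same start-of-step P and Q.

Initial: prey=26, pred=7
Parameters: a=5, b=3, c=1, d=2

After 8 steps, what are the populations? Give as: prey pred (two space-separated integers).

Answer: 6 55

Derivation:
Step 1: prey: 26+13-5=34; pred: 7+1-1=7
Step 2: prey: 34+17-7=44; pred: 7+2-1=8
Step 3: prey: 44+22-10=56; pred: 8+3-1=10
Step 4: prey: 56+28-16=68; pred: 10+5-2=13
Step 5: prey: 68+34-26=76; pred: 13+8-2=19
Step 6: prey: 76+38-43=71; pred: 19+14-3=30
Step 7: prey: 71+35-63=43; pred: 30+21-6=45
Step 8: prey: 43+21-58=6; pred: 45+19-9=55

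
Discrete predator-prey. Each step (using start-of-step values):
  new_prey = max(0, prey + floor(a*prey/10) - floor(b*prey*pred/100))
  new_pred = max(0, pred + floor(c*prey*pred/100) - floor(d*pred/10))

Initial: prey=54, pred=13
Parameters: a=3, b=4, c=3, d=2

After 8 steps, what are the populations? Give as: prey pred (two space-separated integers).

Answer: 0 20

Derivation:
Step 1: prey: 54+16-28=42; pred: 13+21-2=32
Step 2: prey: 42+12-53=1; pred: 32+40-6=66
Step 3: prey: 1+0-2=0; pred: 66+1-13=54
Step 4: prey: 0+0-0=0; pred: 54+0-10=44
Step 5: prey: 0+0-0=0; pred: 44+0-8=36
Step 6: prey: 0+0-0=0; pred: 36+0-7=29
Step 7: prey: 0+0-0=0; pred: 29+0-5=24
Step 8: prey: 0+0-0=0; pred: 24+0-4=20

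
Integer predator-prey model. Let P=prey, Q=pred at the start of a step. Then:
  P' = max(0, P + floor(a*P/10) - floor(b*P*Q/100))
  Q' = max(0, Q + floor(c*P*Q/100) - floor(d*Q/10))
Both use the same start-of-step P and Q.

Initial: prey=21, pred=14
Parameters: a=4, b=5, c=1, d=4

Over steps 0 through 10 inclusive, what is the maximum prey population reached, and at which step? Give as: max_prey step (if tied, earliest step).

Answer: 66 10

Derivation:
Step 1: prey: 21+8-14=15; pred: 14+2-5=11
Step 2: prey: 15+6-8=13; pred: 11+1-4=8
Step 3: prey: 13+5-5=13; pred: 8+1-3=6
Step 4: prey: 13+5-3=15; pred: 6+0-2=4
Step 5: prey: 15+6-3=18; pred: 4+0-1=3
Step 6: prey: 18+7-2=23; pred: 3+0-1=2
Step 7: prey: 23+9-2=30; pred: 2+0-0=2
Step 8: prey: 30+12-3=39; pred: 2+0-0=2
Step 9: prey: 39+15-3=51; pred: 2+0-0=2
Step 10: prey: 51+20-5=66; pred: 2+1-0=3
Max prey = 66 at step 10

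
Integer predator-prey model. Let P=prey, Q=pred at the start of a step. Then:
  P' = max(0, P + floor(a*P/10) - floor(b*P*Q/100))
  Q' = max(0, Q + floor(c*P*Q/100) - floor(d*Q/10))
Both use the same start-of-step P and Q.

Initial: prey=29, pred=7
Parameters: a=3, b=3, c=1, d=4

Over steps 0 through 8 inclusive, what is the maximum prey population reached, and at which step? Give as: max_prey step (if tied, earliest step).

Step 1: prey: 29+8-6=31; pred: 7+2-2=7
Step 2: prey: 31+9-6=34; pred: 7+2-2=7
Step 3: prey: 34+10-7=37; pred: 7+2-2=7
Step 4: prey: 37+11-7=41; pred: 7+2-2=7
Step 5: prey: 41+12-8=45; pred: 7+2-2=7
Step 6: prey: 45+13-9=49; pred: 7+3-2=8
Step 7: prey: 49+14-11=52; pred: 8+3-3=8
Step 8: prey: 52+15-12=55; pred: 8+4-3=9
Max prey = 55 at step 8

Answer: 55 8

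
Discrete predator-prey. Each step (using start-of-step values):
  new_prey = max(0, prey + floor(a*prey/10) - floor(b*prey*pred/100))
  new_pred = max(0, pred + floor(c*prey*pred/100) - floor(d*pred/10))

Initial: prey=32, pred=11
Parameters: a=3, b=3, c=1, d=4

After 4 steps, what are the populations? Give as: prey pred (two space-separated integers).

Step 1: prey: 32+9-10=31; pred: 11+3-4=10
Step 2: prey: 31+9-9=31; pred: 10+3-4=9
Step 3: prey: 31+9-8=32; pred: 9+2-3=8
Step 4: prey: 32+9-7=34; pred: 8+2-3=7

Answer: 34 7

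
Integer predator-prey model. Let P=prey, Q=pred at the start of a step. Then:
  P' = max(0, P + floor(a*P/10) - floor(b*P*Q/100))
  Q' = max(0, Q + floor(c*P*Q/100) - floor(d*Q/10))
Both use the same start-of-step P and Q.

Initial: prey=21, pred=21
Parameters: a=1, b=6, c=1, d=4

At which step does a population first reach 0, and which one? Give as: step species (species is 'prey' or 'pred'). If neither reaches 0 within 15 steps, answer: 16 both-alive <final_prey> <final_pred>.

Step 1: prey: 21+2-26=0; pred: 21+4-8=17
First extinction: prey at step 1

Answer: 1 prey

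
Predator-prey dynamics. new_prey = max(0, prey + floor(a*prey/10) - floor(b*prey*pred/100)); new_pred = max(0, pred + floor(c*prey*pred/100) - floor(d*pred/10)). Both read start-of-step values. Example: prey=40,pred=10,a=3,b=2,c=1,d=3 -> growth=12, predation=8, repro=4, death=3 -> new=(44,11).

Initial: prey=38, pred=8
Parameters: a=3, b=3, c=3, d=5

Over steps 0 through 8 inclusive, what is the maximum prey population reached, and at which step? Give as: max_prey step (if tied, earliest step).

Step 1: prey: 38+11-9=40; pred: 8+9-4=13
Step 2: prey: 40+12-15=37; pred: 13+15-6=22
Step 3: prey: 37+11-24=24; pred: 22+24-11=35
Step 4: prey: 24+7-25=6; pred: 35+25-17=43
Step 5: prey: 6+1-7=0; pred: 43+7-21=29
Step 6: prey: 0+0-0=0; pred: 29+0-14=15
Step 7: prey: 0+0-0=0; pred: 15+0-7=8
Step 8: prey: 0+0-0=0; pred: 8+0-4=4
Max prey = 40 at step 1

Answer: 40 1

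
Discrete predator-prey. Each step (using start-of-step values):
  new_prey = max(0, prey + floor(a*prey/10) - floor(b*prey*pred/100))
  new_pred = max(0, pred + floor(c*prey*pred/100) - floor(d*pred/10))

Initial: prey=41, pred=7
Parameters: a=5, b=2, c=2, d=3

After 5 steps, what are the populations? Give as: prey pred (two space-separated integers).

Answer: 0 175

Derivation:
Step 1: prey: 41+20-5=56; pred: 7+5-2=10
Step 2: prey: 56+28-11=73; pred: 10+11-3=18
Step 3: prey: 73+36-26=83; pred: 18+26-5=39
Step 4: prey: 83+41-64=60; pred: 39+64-11=92
Step 5: prey: 60+30-110=0; pred: 92+110-27=175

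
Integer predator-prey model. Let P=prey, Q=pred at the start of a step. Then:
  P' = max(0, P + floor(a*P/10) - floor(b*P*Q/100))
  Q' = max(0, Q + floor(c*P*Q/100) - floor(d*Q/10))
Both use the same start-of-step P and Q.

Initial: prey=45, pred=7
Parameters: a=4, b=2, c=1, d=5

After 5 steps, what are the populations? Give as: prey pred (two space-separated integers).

Step 1: prey: 45+18-6=57; pred: 7+3-3=7
Step 2: prey: 57+22-7=72; pred: 7+3-3=7
Step 3: prey: 72+28-10=90; pred: 7+5-3=9
Step 4: prey: 90+36-16=110; pred: 9+8-4=13
Step 5: prey: 110+44-28=126; pred: 13+14-6=21

Answer: 126 21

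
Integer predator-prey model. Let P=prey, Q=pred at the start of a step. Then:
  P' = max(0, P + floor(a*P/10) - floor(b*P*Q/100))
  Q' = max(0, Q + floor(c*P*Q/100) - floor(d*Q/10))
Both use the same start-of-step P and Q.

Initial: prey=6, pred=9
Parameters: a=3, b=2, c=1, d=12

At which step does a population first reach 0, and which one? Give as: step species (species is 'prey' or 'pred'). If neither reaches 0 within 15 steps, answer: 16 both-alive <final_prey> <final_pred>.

Step 1: prey: 6+1-1=6; pred: 9+0-10=0
First extinction: pred at step 1

Answer: 1 pred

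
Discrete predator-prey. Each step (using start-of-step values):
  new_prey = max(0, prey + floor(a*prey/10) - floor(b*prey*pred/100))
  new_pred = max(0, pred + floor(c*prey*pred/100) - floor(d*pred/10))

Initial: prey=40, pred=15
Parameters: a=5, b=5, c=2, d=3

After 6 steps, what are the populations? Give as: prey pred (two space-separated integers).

Step 1: prey: 40+20-30=30; pred: 15+12-4=23
Step 2: prey: 30+15-34=11; pred: 23+13-6=30
Step 3: prey: 11+5-16=0; pred: 30+6-9=27
Step 4: prey: 0+0-0=0; pred: 27+0-8=19
Step 5: prey: 0+0-0=0; pred: 19+0-5=14
Step 6: prey: 0+0-0=0; pred: 14+0-4=10

Answer: 0 10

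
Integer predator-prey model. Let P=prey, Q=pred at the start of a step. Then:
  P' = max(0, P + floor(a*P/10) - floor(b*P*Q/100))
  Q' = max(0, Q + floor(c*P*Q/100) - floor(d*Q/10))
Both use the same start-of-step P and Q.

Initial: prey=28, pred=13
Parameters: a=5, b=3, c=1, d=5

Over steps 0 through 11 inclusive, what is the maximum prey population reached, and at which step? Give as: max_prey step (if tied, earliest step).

Step 1: prey: 28+14-10=32; pred: 13+3-6=10
Step 2: prey: 32+16-9=39; pred: 10+3-5=8
Step 3: prey: 39+19-9=49; pred: 8+3-4=7
Step 4: prey: 49+24-10=63; pred: 7+3-3=7
Step 5: prey: 63+31-13=81; pred: 7+4-3=8
Step 6: prey: 81+40-19=102; pred: 8+6-4=10
Step 7: prey: 102+51-30=123; pred: 10+10-5=15
Step 8: prey: 123+61-55=129; pred: 15+18-7=26
Step 9: prey: 129+64-100=93; pred: 26+33-13=46
Step 10: prey: 93+46-128=11; pred: 46+42-23=65
Step 11: prey: 11+5-21=0; pred: 65+7-32=40
Max prey = 129 at step 8

Answer: 129 8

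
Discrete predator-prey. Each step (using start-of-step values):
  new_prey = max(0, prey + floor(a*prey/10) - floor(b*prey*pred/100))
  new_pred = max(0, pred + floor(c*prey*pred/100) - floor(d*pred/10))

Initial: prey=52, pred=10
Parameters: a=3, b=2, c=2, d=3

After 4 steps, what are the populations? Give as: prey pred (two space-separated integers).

Step 1: prey: 52+15-10=57; pred: 10+10-3=17
Step 2: prey: 57+17-19=55; pred: 17+19-5=31
Step 3: prey: 55+16-34=37; pred: 31+34-9=56
Step 4: prey: 37+11-41=7; pred: 56+41-16=81

Answer: 7 81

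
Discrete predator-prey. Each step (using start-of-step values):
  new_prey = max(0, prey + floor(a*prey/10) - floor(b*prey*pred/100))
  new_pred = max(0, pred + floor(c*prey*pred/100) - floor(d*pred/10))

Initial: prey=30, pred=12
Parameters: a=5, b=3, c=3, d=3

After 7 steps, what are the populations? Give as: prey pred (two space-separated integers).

Step 1: prey: 30+15-10=35; pred: 12+10-3=19
Step 2: prey: 35+17-19=33; pred: 19+19-5=33
Step 3: prey: 33+16-32=17; pred: 33+32-9=56
Step 4: prey: 17+8-28=0; pred: 56+28-16=68
Step 5: prey: 0+0-0=0; pred: 68+0-20=48
Step 6: prey: 0+0-0=0; pred: 48+0-14=34
Step 7: prey: 0+0-0=0; pred: 34+0-10=24

Answer: 0 24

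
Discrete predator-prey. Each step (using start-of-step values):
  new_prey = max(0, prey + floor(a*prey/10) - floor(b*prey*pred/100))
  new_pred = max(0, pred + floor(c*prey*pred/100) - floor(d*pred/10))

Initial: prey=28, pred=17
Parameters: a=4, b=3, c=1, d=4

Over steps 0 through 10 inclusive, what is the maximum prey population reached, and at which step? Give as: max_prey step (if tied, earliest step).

Step 1: prey: 28+11-14=25; pred: 17+4-6=15
Step 2: prey: 25+10-11=24; pred: 15+3-6=12
Step 3: prey: 24+9-8=25; pred: 12+2-4=10
Step 4: prey: 25+10-7=28; pred: 10+2-4=8
Step 5: prey: 28+11-6=33; pred: 8+2-3=7
Step 6: prey: 33+13-6=40; pred: 7+2-2=7
Step 7: prey: 40+16-8=48; pred: 7+2-2=7
Step 8: prey: 48+19-10=57; pred: 7+3-2=8
Step 9: prey: 57+22-13=66; pred: 8+4-3=9
Step 10: prey: 66+26-17=75; pred: 9+5-3=11
Max prey = 75 at step 10

Answer: 75 10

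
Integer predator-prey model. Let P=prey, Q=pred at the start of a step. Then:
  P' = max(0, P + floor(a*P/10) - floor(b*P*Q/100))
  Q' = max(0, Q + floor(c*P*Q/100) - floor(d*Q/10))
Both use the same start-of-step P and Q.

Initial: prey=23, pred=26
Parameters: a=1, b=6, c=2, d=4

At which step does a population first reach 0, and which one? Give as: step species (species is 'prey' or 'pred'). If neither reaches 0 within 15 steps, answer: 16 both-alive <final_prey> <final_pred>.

Answer: 1 prey

Derivation:
Step 1: prey: 23+2-35=0; pred: 26+11-10=27
First extinction: prey at step 1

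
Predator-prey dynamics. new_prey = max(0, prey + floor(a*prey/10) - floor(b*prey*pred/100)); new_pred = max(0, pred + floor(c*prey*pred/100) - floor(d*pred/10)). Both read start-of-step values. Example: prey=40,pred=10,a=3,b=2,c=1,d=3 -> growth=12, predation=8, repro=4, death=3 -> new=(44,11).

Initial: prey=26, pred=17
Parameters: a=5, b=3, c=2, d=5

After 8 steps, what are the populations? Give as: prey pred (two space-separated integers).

Answer: 26 17

Derivation:
Step 1: prey: 26+13-13=26; pred: 17+8-8=17
Step 2: prey: 26+13-13=26; pred: 17+8-8=17
Step 3: prey: 26+13-13=26; pred: 17+8-8=17
Step 4: prey: 26+13-13=26; pred: 17+8-8=17
Step 5: prey: 26+13-13=26; pred: 17+8-8=17
Step 6: prey: 26+13-13=26; pred: 17+8-8=17
Step 7: prey: 26+13-13=26; pred: 17+8-8=17
Step 8: prey: 26+13-13=26; pred: 17+8-8=17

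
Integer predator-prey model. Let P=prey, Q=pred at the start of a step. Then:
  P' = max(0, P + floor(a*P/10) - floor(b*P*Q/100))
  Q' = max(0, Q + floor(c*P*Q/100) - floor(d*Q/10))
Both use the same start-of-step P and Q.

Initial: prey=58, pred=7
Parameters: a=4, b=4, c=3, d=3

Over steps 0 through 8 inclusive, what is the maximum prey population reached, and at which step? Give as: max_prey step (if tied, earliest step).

Step 1: prey: 58+23-16=65; pred: 7+12-2=17
Step 2: prey: 65+26-44=47; pred: 17+33-5=45
Step 3: prey: 47+18-84=0; pred: 45+63-13=95
Step 4: prey: 0+0-0=0; pred: 95+0-28=67
Step 5: prey: 0+0-0=0; pred: 67+0-20=47
Step 6: prey: 0+0-0=0; pred: 47+0-14=33
Step 7: prey: 0+0-0=0; pred: 33+0-9=24
Step 8: prey: 0+0-0=0; pred: 24+0-7=17
Max prey = 65 at step 1

Answer: 65 1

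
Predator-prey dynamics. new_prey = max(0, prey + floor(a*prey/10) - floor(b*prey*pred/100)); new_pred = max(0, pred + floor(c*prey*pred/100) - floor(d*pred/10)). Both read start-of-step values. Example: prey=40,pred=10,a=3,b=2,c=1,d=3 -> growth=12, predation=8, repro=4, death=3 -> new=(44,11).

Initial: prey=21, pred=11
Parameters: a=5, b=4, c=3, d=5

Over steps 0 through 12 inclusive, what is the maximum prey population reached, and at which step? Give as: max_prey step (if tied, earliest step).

Answer: 23 2

Derivation:
Step 1: prey: 21+10-9=22; pred: 11+6-5=12
Step 2: prey: 22+11-10=23; pred: 12+7-6=13
Step 3: prey: 23+11-11=23; pred: 13+8-6=15
Step 4: prey: 23+11-13=21; pred: 15+10-7=18
Step 5: prey: 21+10-15=16; pred: 18+11-9=20
Step 6: prey: 16+8-12=12; pred: 20+9-10=19
Step 7: prey: 12+6-9=9; pred: 19+6-9=16
Step 8: prey: 9+4-5=8; pred: 16+4-8=12
Step 9: prey: 8+4-3=9; pred: 12+2-6=8
Step 10: prey: 9+4-2=11; pred: 8+2-4=6
Step 11: prey: 11+5-2=14; pred: 6+1-3=4
Step 12: prey: 14+7-2=19; pred: 4+1-2=3
Max prey = 23 at step 2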